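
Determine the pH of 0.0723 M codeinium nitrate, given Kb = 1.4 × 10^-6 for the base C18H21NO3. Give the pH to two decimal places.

C18H22NO3+ is the conjugate acid of the weak base C18H21NO3.
Ka = Kw/Kb = 1.0×10^-14 / 1.4 × 10^-6 = 7.14 × 10^-9
From the ICE table, Ka = [H+]²/(0.0723 − [H+]) = 7.14 × 10^-9.
Assume [H+] ≪ 0.0723: [H+] ≈ √(7.14 × 10^-9 × 0.0723) = 2.27 × 10^-5 M
([H+]/C₀ = 0.031% < 5%, so the approximation holds.)
pH = −log(2.27 × 10^-5) = 4.64

pH = 4.64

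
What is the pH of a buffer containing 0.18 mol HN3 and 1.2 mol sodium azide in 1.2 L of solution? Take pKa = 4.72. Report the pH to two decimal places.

pH = 5.54

pH = pKa + log([A⁻]/[HA]) = 4.72 + log(1.2/0.18)
pH = 4.72 + (+0.824) = 5.54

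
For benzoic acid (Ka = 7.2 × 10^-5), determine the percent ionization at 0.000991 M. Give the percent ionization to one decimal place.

23.6%

C6H5COOH ⇌ C6H5COO- + H+; let x = [H+] at equilibrium.
Solve x² + 7.2e-05x − 7.14e-08 = 0 → x = 2.34 × 10^-4 M
Fraction ionized = 2.34 × 10^-4 / 0.000991 = 0.2361 → 23.6%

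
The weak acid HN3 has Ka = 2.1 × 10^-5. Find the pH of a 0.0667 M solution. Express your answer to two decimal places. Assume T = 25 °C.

HN3 ⇌ N3- + H+
From the ICE table, Ka = [H+]²/(0.0667 − [H+]) = 2.1 × 10^-5.
Neglecting [H+] in the denominator: [H+] = √(2.1 × 10^-5 × 0.0667) = 1.18 × 10^-3 M
([H+]/C₀ = 1.8% < 5%, so the approximation holds.)
pH = −log[H+] = −log(1.18 × 10^-3) = 2.93

pH = 2.93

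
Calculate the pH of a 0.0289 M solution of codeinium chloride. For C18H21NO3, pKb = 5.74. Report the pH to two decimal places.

C18H22NO3+ is the conjugate acid of the weak base C18H21NO3.
Kb = 10^(−5.74) = 1.82 × 10^-6
Ka = Kw/Kb = 1.0×10^-14 / 1.82 × 10^-6 = 5.49 × 10^-9
From the ICE table, Ka = [H+]²/(0.0289 − [H+]) = 5.49 × 10^-9.
Neglecting [H+] in the denominator: [H+] = √(5.49 × 10^-9 × 0.0289) = 1.26 × 10^-5 M
pH = −log(1.26 × 10^-5) = 4.90

pH = 4.90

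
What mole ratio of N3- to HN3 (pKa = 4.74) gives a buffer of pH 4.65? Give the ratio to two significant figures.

pH = pKa + log(r) ⇒ log(r) = 4.65 − 4.74 = -0.09
r = [N3-]/[HN3] = 10^(-0.09) = 0.813

ratio = 0.81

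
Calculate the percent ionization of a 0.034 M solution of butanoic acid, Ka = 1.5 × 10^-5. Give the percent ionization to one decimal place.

2.1%

CH3(CH2)2COOH ⇌ CH3(CH2)2COO- + H+; let x = [H+] at equilibrium.
x ≈ √(Ka·C₀) = √(1.5 × 10^-5 × 0.034) = 7.14 × 10^-4 M
% ionization = x/C₀ × 100% = 7.14 × 10^-4/0.034 × 100% = 2.1%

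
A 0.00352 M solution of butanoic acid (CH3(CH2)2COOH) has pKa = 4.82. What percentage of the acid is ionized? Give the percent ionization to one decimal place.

CH3(CH2)2COOH ⇌ CH3(CH2)2COO- + H+; let x = [H+] at equilibrium.
Ka = 10^(−4.82) = 1.51 × 10^-5
Solve x² + 1.51e-05x − 5.32e-08 = 0 → x = 2.23 × 10^-4 M
Fraction ionized = 2.23 × 10^-4 / 0.00352 = 0.0634 → 6.3%

6.3%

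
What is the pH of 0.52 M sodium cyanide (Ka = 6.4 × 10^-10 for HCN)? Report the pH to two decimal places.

pH = 11.45

CN- is the conjugate base of the weak acid HCN.
Kb = Kw/Ka = 1.0×10^-14 / 6.4 × 10^-10 = 1.56 × 10^-5
Kb = [OH-]²/(0.52 − [OH-]) = 1.56 × 10^-5
Neglecting [OH-] in the denominator: [OH-] = √(1.56 × 10^-5 × 0.52) = 2.85 × 10^-3 M
([OH-]/C₀ = 0.55% < 5%, so the approximation holds.)
pOH = −log(2.85 × 10^-3) = 2.55; pH = 14.00 − 2.55 = 11.45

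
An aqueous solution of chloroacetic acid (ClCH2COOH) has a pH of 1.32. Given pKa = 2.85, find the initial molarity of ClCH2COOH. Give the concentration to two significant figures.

C₀ = 1.7 M

[H+] = 10^(-1.32) = 4.79 × 10^-2 M = x
Ka = 10^(−2.85) = 1.41 × 10^-3
Ka = x²/(C₀ − x) ⇒ C₀ = x + x²/Ka
C₀ = 4.79 × 10^-2 + (4.79 × 10^-2)²/(1.41 × 10^-3) = 1.68 M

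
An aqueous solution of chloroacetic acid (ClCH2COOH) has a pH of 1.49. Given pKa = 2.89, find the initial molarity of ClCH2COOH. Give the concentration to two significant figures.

[H+] = 10^(-1.49) = 3.24 × 10^-2 M = x
Ka = 10^(−2.89) = 1.29 × 10^-3
Ka = x²/(C₀ − x) ⇒ C₀ = x + x²/Ka
C₀ = 3.24 × 10^-2 + (3.24 × 10^-2)²/(1.29 × 10^-3) = 8.46 × 10^-1 M

C₀ = 8.5 × 10^-1 M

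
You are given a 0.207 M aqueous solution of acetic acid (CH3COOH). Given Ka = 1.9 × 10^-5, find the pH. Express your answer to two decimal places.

CH3COOH ⇌ CH3COO- + H+
From the ICE table, Ka = [H+]²/(0.207 − [H+]) = 1.9 × 10^-5.
Neglecting [H+] in the denominator: [H+] = √(1.9 × 10^-5 × 0.207) = 1.98 × 10^-3 M
([H+]/C₀ = 0.96% < 5%, so the approximation holds.)
pH = −log(1.98 × 10^-3) = 2.70

pH = 2.70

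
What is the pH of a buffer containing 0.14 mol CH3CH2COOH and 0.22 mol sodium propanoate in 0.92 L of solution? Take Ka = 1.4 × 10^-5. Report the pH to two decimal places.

pKa = −log(1.4 × 10^-5) = 4.854
pH = pKa + log([A⁻]/[HA]) = 4.854 + log(0.22/0.14)
pH = 4.854 + (+0.196) = 5.05

pH = 5.05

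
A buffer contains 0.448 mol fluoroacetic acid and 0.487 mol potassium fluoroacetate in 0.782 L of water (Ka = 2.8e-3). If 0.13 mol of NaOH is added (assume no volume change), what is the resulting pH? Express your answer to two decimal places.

After neutralization: n(FCH2COOH) = 0.318 mol, n(FCH2COO-) = 0.617 mol.
pKa = −log(2.8 × 10^-3) = 2.553
pH = pKa + log([A⁻]/[HA]) = 2.553 + log(0.617/0.318) = 2.553 +0.288

pH = 2.84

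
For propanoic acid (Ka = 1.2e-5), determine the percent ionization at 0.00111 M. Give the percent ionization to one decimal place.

9.9%

CH3CH2COOH ⇌ CH3CH2COO- + H+; let x = [H+] at equilibrium.
Solve x² + 1.2e-05x − 1.33e-08 = 0 → x = 1.10 × 10^-4 M
% ionization = x/C₀ × 100% = 1.10 × 10^-4/0.00111 × 100% = 9.9%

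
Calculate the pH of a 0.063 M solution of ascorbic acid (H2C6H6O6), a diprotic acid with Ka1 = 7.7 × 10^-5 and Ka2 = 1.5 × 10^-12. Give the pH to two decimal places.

pH = 2.66

Since Ka1 ≫ Ka2, the first ionization dominates [H+].
Ka1 = x²/(0.063 − x) = 7.7 × 10^-5
x ≈ √(7.7 × 10^-5 × 0.063) = 2.20 × 10^-3 M
pH = −log(2.20 × 10^-3) = 2.66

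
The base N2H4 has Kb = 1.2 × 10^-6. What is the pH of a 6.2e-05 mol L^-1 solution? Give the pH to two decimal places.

pH = 8.91

N2H4 + H2O ⇌ N2H5+ + OH-
From the ICE table, Kb = x²/(6.2e-05 − x) = 1.2 × 10^-6.
The 5% rule fails; solving x² + Kb·x − Kb·C₀ = 0 exactly:
x = (−Kb + √(Kb² + 4·Kb·C₀))/2 = 8.05 × 10^-6 M
pOH = 5.09, so pH = 14.00 − pOH = 8.91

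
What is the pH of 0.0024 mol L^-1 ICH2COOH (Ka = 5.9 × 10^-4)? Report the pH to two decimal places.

ICH2COOH ⇌ ICH2COO- + H+
Ka = [H+]²/(0.0024 − [H+]) = 5.9 × 10^-4
Here C₀/Ka ≈ 4.07, so the small-[H+] approximation fails. Use the quadratic:
[H+] = [−0.00059 + √(0.00059² + 5.66e-06)]/2 = 9.31 × 10^-4 M
pH = −log[H+] = −log(9.31 × 10^-4) = 3.03

pH = 3.03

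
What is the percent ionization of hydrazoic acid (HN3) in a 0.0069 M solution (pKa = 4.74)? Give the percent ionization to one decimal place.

5.0%

HN3 ⇌ N3- + H+; let x = [H+] at equilibrium.
Ka = 10^(−4.74) = 1.82 × 10^-5
Ka = x²/(C₀ − x); solving the quadratic gives x = 3.45 × 10^-4 M.
Fraction ionized = 3.45 × 10^-4 / 0.0069 = 0.0500 → 5.0%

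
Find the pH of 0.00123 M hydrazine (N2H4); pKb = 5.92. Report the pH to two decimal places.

N2H4 + H2O ⇌ N2H5+ + OH-
Kb = 10^(−5.92) = 1.20 × 10^-6
From the ICE table, Kb = [OH-]²/(0.00123 − [OH-]) = 1.20 × 10^-6.
Assume [OH-] ≪ 0.00123: [OH-] ≈ √(1.20 × 10^-6 × 0.00123) = 3.84 × 10^-5 M
pOH = 4.42, so pH = 14.00 − pOH = 9.58

pH = 9.58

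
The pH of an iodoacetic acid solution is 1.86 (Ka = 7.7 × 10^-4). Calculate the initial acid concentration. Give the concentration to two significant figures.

[H+] = 10^(-1.86) = 1.38 × 10^-2 M = x
Ka = x²/(C₀ − x) ⇒ C₀ = x + x²/Ka
C₀ = 1.38 × 10^-2 + (1.38 × 10^-2)²/(7.7 × 10^-4) = 2.61 × 10^-1 M

C₀ = 2.6 × 10^-1 M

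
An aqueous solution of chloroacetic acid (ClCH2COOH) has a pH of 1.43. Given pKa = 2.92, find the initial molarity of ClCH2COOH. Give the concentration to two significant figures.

[H+] = 10^(-1.43) = 3.72 × 10^-2 M = x
Ka = 10^(−2.92) = 1.20 × 10^-3
Ka = x²/(C₀ − x) ⇒ C₀ = x + x²/Ka
C₀ = 3.72 × 10^-2 + (3.72 × 10^-2)²/(1.20 × 10^-3) = 1.19 M

C₀ = 1.2 M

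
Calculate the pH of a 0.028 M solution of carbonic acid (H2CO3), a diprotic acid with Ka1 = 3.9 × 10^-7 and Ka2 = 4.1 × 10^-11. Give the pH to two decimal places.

Since Ka1 ≫ Ka2, the first ionization dominates [H+].
Ka1 = x²/(0.028 − x) = 3.9 × 10^-7
x ≈ √(3.9 × 10^-7 × 0.028) = 1.04 × 10^-4 M
pH = −log(1.04 × 10^-4) = 3.98

pH = 3.98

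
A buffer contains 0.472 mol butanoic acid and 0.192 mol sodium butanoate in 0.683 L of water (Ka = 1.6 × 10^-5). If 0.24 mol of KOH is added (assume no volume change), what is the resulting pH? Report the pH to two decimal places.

OH- converts CH3(CH2)2COOH to CH3(CH2)2COO-: CH3(CH2)2COOH → 0.232 mol, CH3(CH2)2COO- → 0.432 mol.
pKa = −log(1.6 × 10^-5) = 4.796
pH = pKa + log([A⁻]/[HA]) = 4.796 + log(0.432/0.232) = 4.796 +0.270

pH = 5.07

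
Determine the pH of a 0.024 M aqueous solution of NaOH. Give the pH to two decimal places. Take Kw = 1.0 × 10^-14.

NaOH is a strong base; [OH-] = 0.024 M.
pOH = -log(0.024) = 1.62
pH = 14.00 - 1.62 = 12.38

pH = 12.38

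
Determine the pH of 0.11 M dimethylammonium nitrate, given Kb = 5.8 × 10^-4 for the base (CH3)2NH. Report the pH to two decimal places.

pH = 5.86

(CH3)2NH2+ is the conjugate acid of the weak base (CH3)2NH.
Ka = Kw/Kb = 1.0×10^-14 / 5.8 × 10^-4 = 1.72 × 10^-11
From the ICE table, Ka = x²/(0.11 − x) = 1.72 × 10^-11.
Neglecting x in the denominator: x = √(1.72 × 10^-11 × 0.11) = 1.38 × 10^-6 M
pH = −log(1.38 × 10^-6) = 5.86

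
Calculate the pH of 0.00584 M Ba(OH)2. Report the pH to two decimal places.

pH = 12.07

Ba(OH)2 is a strong base (each formula unit releases 2 OH-); [OH-] = 0.0117 M.
pOH = -log(0.0117) = 1.93
pH = 14.00 - 1.93 = 12.07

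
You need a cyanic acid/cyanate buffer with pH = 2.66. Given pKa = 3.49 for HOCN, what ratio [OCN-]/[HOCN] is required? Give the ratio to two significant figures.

ratio = 0.15

pH = pKa + log(r) ⇒ log(r) = 2.66 − 3.49 = -0.83
r = [OCN-]/[HOCN] = 10^(-0.83) = 0.148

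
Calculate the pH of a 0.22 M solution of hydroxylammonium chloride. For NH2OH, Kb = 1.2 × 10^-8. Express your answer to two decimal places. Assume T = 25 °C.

pH = 3.37

NH3OH+ is the conjugate acid of the weak base NH2OH.
Ka = Kw/Kb = 1.0×10^-14 / 1.2 × 10^-8 = 8.33 × 10^-7
Ka = [H+]²/(0.22 − [H+]) = 8.33 × 10^-7
Assume [H+] ≪ 0.22: [H+] ≈ √(8.33 × 10^-7 × 0.22) = 4.28 × 10^-4 M
pH = −log(4.28 × 10^-4) = 3.37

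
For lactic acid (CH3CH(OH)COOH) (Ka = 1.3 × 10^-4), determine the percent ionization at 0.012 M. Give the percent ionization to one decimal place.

CH3CH(OH)COOH ⇌ CH3CH(OH)COO- + H+; let x = [H+] at equilibrium.
Ka = x²/(C₀ − x); solving the quadratic gives x = 1.19 × 10^-3 M.
% ionization = x/C₀ × 100% = 1.19 × 10^-3/0.012 × 100% = 9.9%

9.9%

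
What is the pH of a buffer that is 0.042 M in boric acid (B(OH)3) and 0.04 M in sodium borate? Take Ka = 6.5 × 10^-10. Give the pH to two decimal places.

pKa = −log(6.5 × 10^-10) = 9.187
pH = pKa + log([A⁻]/[HA]) = 9.187 + log(0.04/0.042)
pH = 9.187 + (-0.021) = 9.17

pH = 9.17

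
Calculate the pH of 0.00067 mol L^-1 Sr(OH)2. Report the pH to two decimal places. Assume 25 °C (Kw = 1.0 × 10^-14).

pH = 11.13

Sr(OH)2 is a strong base (each formula unit releases 2 OH-); [OH-] = 0.00134 M.
pOH = -log(0.00134) = 2.87
pH = 14.00 - 2.87 = 11.13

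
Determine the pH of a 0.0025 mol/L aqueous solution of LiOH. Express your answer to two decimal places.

LiOH is a strong base; [OH-] = 0.0025 M.
pOH = -log(0.0025) = 2.60
pH = 14.00 - 2.60 = 11.40

pH = 11.40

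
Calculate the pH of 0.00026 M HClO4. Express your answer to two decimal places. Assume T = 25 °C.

HClO4 is a strong acid and dissociates completely, so [H+] = 0.00026 M.
pH = -log(0.00026) = 3.59

pH = 3.59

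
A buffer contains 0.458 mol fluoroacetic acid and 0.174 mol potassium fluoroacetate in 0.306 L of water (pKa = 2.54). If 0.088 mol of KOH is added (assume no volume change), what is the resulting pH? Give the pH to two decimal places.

OH- converts FCH2COOH to FCH2COO-: FCH2COOH → 0.37 mol, FCH2COO- → 0.262 mol.
Henderson–Hasselbalch with mole ratio 0.262/0.37: pH = 2.54 + (-0.150)

pH = 2.39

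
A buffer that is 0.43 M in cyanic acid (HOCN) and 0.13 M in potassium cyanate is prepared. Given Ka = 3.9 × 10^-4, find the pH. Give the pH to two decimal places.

pKa = −log(3.9 × 10^-4) = 3.409
Henderson–Hasselbalch: pH = pKa + log([OCN-]/[HOCN]) = 3.409 + log(0.13/0.43)
pH = 3.409 + (-0.520) = 2.89

pH = 2.89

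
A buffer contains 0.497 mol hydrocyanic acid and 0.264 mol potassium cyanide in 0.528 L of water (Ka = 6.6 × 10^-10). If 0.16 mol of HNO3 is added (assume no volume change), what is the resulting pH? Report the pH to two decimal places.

Added H+ converts CN- to HCN: HCN → 0.657 mol, CN- → 0.104 mol.
pKa = −log(6.6 × 10^-10) = 9.180
pH = pKa + log(n_CN-/n_HCN) = 9.180 + log(0.104/0.657) = 9.180 + (-0.801)

pH = 8.38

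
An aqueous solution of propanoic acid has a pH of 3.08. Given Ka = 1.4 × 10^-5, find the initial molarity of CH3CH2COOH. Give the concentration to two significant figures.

[H+] = 10^(-3.08) = 8.32 × 10^-4 M = x
Ka = x²/(C₀ − x) ⇒ C₀ = x + x²/Ka
C₀ = 8.32 × 10^-4 + (8.32 × 10^-4)²/(1.4 × 10^-5) = 5.03 × 10^-2 M

C₀ = 5.0 × 10^-2 M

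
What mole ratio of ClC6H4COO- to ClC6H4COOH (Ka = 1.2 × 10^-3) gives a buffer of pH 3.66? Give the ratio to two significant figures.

pKa = -log(1.2 × 10^-3) = 2.921
pH = pKa + log(r) ⇒ log(r) = 3.66 − 2.921 = +0.739
r = [ClC6H4COO-]/[ClC6H4COOH] = 10^(+0.739) = 5.48

ratio = 5.5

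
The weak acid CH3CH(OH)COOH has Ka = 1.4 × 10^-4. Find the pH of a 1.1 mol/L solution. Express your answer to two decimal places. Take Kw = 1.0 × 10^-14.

pH = 1.91

CH3CH(OH)COOH ⇌ CH3CH(OH)COO- + H+
From the ICE table, Ka = x²/(1.1 − x) = 1.4 × 10^-4.
Since Ka ≪ C₀, x ≈ √(Ka·C₀) = 1.24 × 10^-2 M.
pH = −log[H+] = −log(1.24 × 10^-2) = 1.91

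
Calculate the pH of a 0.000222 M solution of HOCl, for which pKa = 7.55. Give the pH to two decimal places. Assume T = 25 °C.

HOCl ⇌ OCl- + H+
Ka = 10^(−7.55) = 2.82 × 10^-8
Ka = [H+]²/(0.000222 − [H+]) = 2.82 × 10^-8
Since Ka ≪ C₀, [H+] ≈ √(Ka·C₀) = 2.50 × 10^-6 M.
([H+]/C₀ = 1.1% < 5%, so the approximation holds.)
pH = −log[H+] = −log(2.50 × 10^-6) = 5.60

pH = 5.60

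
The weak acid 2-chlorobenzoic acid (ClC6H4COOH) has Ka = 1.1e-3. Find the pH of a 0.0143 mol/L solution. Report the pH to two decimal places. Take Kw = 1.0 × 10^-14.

pH = 2.46

ClC6H4COOH ⇌ ClC6H4COO- + H+
Ka = [H+]²/(0.0143 − [H+]) = 1.1 × 10^-3
[H+] is not negligible relative to C₀; solve [H+]² + 0.0011·[H+] − 1.57e-05 = 0.
[H+] = (−Ka + √(Ka² + 4·Ka·C₀))/2 = 3.45 × 10^-3 M
pH = −log[H+] = −log(3.45 × 10^-3) = 2.46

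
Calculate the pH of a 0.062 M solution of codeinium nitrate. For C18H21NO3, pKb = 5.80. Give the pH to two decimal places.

pH = 4.70

C18H22NO3+ is the conjugate acid of the weak base C18H21NO3.
Kb = 10^(−5.80) = 1.58 × 10^-6
Ka = Kw/Kb = 1.0×10^-14 / 1.58 × 10^-6 = 6.33 × 10^-9
From the ICE table, Ka = x²/(0.062 − x) = 6.33 × 10^-9.
Since Ka ≪ C₀, x ≈ √(Ka·C₀) = 1.98 × 10^-5 M.
(x/C₀ = 0.032% < 5%, so the approximation holds.)
pH = −log(1.98 × 10^-5) = 4.70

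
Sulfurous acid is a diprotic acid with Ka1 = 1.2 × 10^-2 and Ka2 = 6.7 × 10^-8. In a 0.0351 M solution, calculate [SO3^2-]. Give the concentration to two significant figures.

First ionization gives [H+] ≈ [HSO3-] = 1.54 × 10^-2 M.
Second step: Ka2 = [H+][SO3^2-]/[HSO3-] ≈ [SO3^2-] (since [H+] ≈ [HSO3-]).
So [SO3^2-] ≈ Ka2.

6.7 × 10^-8 M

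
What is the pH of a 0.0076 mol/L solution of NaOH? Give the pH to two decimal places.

NaOH is a strong base; [OH-] = 0.0076 M.
pOH = -log(0.0076) = 2.12
pH = 14.00 - 2.12 = 11.88

pH = 11.88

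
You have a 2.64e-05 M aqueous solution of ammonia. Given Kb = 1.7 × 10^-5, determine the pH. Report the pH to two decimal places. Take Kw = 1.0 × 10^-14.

pH = 9.16

NH3 + H2O ⇌ NH4+ + OH-
Let x = [OH-] at equilibrium. Kb = x²/(2.64e-05 − x).
x is not negligible relative to C₀; solve x² + 1.7e-05·x − 4.49e-10 = 0.
x = [−1.7e-05 + √(1.7e-05² + 1.8e-09)]/2 = 1.43 × 10^-5 M
pOH = 4.84, so pH = 14.00 − pOH = 9.16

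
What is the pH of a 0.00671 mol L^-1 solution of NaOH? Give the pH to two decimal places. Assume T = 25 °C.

pH = 11.83

NaOH is a strong base; [OH-] = 0.00671 M.
pOH = -log(0.00671) = 2.17
pH = 14.00 - 2.17 = 11.83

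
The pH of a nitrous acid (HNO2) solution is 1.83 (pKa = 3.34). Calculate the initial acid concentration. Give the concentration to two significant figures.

[H+] = 10^(-1.83) = 1.48 × 10^-2 M = x
Ka = 10^(−3.34) = 4.57 × 10^-4
Ka = x²/(C₀ − x) ⇒ C₀ = x + x²/Ka
C₀ = 1.48 × 10^-2 + (1.48 × 10^-2)²/(4.57 × 10^-4) = 4.94 × 10^-1 M

C₀ = 4.9 × 10^-1 M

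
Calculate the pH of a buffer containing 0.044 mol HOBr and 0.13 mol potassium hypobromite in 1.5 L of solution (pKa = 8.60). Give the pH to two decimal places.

pH = 9.07

Henderson–Hasselbalch: pH = pKa + log([OBr-]/[HOBr]) = 8.60 + log(0.13/0.044)
pH = 8.60 + (+0.470) = 9.07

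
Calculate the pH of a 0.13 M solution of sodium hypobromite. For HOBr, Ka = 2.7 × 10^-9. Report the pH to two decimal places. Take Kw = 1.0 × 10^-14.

pH = 10.84

OBr- is the conjugate base of the weak acid HOBr.
Kb = Kw/Ka = 1.0×10^-14 / 2.7 × 10^-9 = 3.70 × 10^-6
From the ICE table, Kb = [OH-]²/(0.13 − [OH-]) = 3.70 × 10^-6.
Since Kb ≪ C₀, [OH-] ≈ √(Kb·C₀) = 6.94 × 10^-4 M.
([OH-]/C₀ = 0.53% < 5%, so the approximation holds.)
pOH = −log(6.94 × 10^-4) = 3.16; pH = 14.00 − 3.16 = 10.84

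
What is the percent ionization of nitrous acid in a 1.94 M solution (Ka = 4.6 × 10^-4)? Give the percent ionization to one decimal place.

1.5%

HNO2 ⇌ NO2- + H+; let x = [H+] at equilibrium.
x ≈ √(Ka·C₀) = √(4.6 × 10^-4 × 1.94) = 2.99 × 10^-2 M
% ionization = x/C₀ × 100% = 2.99 × 10^-2/1.94 × 100% = 1.5%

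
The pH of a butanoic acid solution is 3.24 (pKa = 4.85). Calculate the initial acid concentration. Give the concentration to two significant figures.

[H+] = 10^(-3.24) = 5.75 × 10^-4 M = x
Ka = 10^(−4.85) = 1.41 × 10^-5
Ka = x²/(C₀ − x) ⇒ C₀ = x + x²/Ka
C₀ = 5.75 × 10^-4 + (5.75 × 10^-4)²/(1.41 × 10^-5) = 2.40 × 10^-2 M

C₀ = 2.4 × 10^-2 M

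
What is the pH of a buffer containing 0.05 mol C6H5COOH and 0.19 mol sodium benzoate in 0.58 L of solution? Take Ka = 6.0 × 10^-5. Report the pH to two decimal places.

pKa = −log(6.0 × 10^-5) = 4.222
Using pH = pKa + log([base]/[acid]) with [base]/[acid] = 0.19/0.05:
pH = 4.222 + (+0.580) = 4.80

pH = 4.80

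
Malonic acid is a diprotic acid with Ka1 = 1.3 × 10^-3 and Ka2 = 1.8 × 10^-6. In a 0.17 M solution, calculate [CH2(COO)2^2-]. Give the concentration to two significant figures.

First ionization gives [H+] ≈ [CH2(COOH)COO-] = 1.42 × 10^-2 M.
Second step: Ka2 = [H+][CH2(COO)2^2-]/[CH2(COOH)COO-] ≈ [CH2(COO)2^2-] (since [H+] ≈ [CH2(COOH)COO-]).
So [CH2(COO)2^2-] ≈ Ka2.

1.8 × 10^-6 M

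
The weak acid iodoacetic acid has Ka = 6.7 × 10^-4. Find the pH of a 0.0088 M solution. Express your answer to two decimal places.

ICH2COOH ⇌ ICH2COO- + H+
Ka = x²/(0.0088 − x) = 6.7 × 10^-4
The 5% rule fails; solving x² + Ka·x − Ka·C₀ = 0 exactly:
x = (−Ka + √(Ka² + 4·Ka·C₀))/2 = 2.12 × 10^-3 M
pH = −log(2.12 × 10^-3) = 2.67

pH = 2.67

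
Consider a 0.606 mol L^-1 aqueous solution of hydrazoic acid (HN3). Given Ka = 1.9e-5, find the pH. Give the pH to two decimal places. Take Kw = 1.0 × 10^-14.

HN3 ⇌ N3- + H+
From the ICE table, Ka = [H+]²/(0.606 − [H+]) = 1.9 × 10^-5.
Neglecting [H+] in the denominator: [H+] = √(1.9 × 10^-5 × 0.606) = 3.39 × 10^-3 M
Check: 0.56% ionized — well under 5%, approximation valid.
pH = −log(3.39 × 10^-3) = 2.47

pH = 2.47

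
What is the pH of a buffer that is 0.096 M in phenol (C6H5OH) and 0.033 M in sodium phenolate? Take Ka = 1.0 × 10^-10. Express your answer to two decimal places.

pKa = −log(1.0 × 10^-10) = 10.000
pH = pKa + log([A⁻]/[HA]) = 10.000 + log(0.033/0.096)
pH = 10.000 + (-0.464) = 9.54

pH = 9.54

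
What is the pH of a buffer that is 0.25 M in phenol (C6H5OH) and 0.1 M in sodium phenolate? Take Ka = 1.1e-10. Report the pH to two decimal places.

pKa = −log(1.1 × 10^-10) = 9.959
pH = pKa + log([A⁻]/[HA]) = 9.959 + log(0.1/0.25)
pH = 9.959 + (-0.398) = 9.56

pH = 9.56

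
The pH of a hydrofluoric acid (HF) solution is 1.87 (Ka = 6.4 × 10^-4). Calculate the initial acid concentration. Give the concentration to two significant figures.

C₀ = 3.0 × 10^-1 M

[H+] = 10^(-1.87) = 1.35 × 10^-2 M = x
Ka = x²/(C₀ − x) ⇒ C₀ = x + x²/Ka
C₀ = 1.35 × 10^-2 + (1.35 × 10^-2)²/(6.4 × 10^-4) = 2.98 × 10^-1 M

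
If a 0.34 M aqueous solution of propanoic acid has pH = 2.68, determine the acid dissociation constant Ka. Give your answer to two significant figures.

Ka = 1.3 × 10^-5

[H+] = 10^(-2.68) = 2.09 × 10^-3 M
At equilibrium [HA] = 0.34 − 2.09 × 10^-3 = 3.38 × 10^-1 M
Ka = [H+][A-]/[HA] = (2.09 × 10^-3)² / 3.38 × 10^-1 = 1.3 × 10^-5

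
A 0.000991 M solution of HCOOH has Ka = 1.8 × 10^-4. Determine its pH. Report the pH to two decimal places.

pH = 3.47

HCOOH ⇌ HCOO- + H+
Let x = [H+] at equilibrium. Ka = x²/(0.000991 − x).
The 5% rule fails; solving x² + Ka·x − Ka·C₀ = 0 exactly:
x = [−0.00018 + √(0.00018² + 7.14e-07)]/2 = 3.42 × 10^-4 M
pH = −log(3.42 × 10^-4) = 3.47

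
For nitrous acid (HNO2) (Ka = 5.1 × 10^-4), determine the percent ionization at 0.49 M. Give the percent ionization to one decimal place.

3.2%

HNO2 ⇌ NO2- + H+; let x = [H+] at equilibrium.
x ≈ √(Ka·C₀) = √(5.1 × 10^-4 × 0.49) = 1.58 × 10^-2 M
Fraction ionized = 1.58 × 10^-2 / 0.49 = 0.0322 → 3.2%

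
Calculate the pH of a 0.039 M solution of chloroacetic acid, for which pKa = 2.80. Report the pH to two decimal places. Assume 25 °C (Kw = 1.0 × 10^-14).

pH = 2.15

ClCH2COOH ⇌ ClCH2COO- + H+
Ka = 10^(−2.80) = 1.58 × 10^-3
Let x = [H+] at equilibrium. Ka = x²/(0.039 − x).
Here C₀/Ka ≈ 24.7, so the small-x approximation fails. Use the quadratic:
x = (−Ka + √(Ka² + 4·Ka·C₀))/2 = 7.10 × 10^-3 M
pH = −log[H+] = −log(7.10 × 10^-3) = 2.15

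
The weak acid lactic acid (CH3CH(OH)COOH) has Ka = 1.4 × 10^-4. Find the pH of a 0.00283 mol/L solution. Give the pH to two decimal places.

pH = 3.25

CH3CH(OH)COOH ⇌ CH3CH(OH)COO- + H+
Let x = [H+] at equilibrium. Ka = x²/(0.00283 − x).
The 5% rule fails; solving x² + Ka·x − Ka·C₀ = 0 exactly:
x = [−0.00014 + √(0.00014² + 1.58e-06)]/2 = 5.63 × 10^-4 M
pH = −log[H+] = −log(5.63 × 10^-4) = 3.25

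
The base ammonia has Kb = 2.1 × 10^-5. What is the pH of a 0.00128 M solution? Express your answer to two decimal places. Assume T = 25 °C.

NH3 + H2O ⇌ NH4+ + OH-
Kb = [OH-]²/(0.00128 − [OH-]) = 2.1 × 10^-5
The 5% rule fails; solving [OH-]² + Kb·[OH-] − Kb·C₀ = 0 exactly:
[OH-] = (−Kb + √(Kb² + 4·Kb·C₀))/2 = 1.54 × 10^-4 M
pOH = 3.81, so pH = 14.00 − pOH = 10.19

pH = 10.19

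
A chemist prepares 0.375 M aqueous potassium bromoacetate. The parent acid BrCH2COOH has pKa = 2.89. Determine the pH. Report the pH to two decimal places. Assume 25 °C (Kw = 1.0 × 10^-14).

pH = 8.23

BrCH2COO- is the conjugate base of the weak acid BrCH2COOH.
Ka = 10^(−2.89) = 1.29 × 10^-3
Kb = Kw/Ka = 1.0×10^-14 / 1.29 × 10^-3 = 7.75 × 10^-12
Let x = [OH-] at equilibrium. Kb = x²/(0.375 − x).
Since Kb ≪ C₀, x ≈ √(Kb·C₀) = 1.70 × 10^-6 M.
(x/C₀ = 0.00045% < 5%, so the approximation holds.)
pOH = −log(1.70 × 10^-6) = 5.77; pH = 14.00 − 5.77 = 8.23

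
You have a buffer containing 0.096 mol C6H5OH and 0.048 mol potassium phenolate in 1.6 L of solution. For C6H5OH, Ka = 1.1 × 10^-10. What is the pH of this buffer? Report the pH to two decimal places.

pKa = −log(1.1 × 10^-10) = 9.959
pH = pKa + log([A⁻]/[HA]) = 9.959 + log(0.048/0.096)
pH = 9.959 + (-0.301) = 9.66

pH = 9.66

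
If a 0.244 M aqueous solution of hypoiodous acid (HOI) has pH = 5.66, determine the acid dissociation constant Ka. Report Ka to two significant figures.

Ka = 2.0 × 10^-11

[H+] = 10^(-5.66) = 2.19 × 10^-6 M
At equilibrium [HA] = 0.244 − 2.19 × 10^-6 = 2.44 × 10^-1 M
Ka = [H+][A-]/[HA] = (2.19 × 10^-6)² / 2.44 × 10^-1 = 2.0 × 10^-11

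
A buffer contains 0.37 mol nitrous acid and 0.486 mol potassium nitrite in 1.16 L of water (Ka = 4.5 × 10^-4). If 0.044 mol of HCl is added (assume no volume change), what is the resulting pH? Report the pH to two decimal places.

pH = 3.38

After neutralization: n(HNO2) = 0.414 mol, n(NO2-) = 0.442 mol.
pKa = −log(4.5 × 10^-4) = 3.347
pH = pKa + log([A⁻]/[HA]) = 3.347 + log(0.442/0.414) = 3.347 +0.028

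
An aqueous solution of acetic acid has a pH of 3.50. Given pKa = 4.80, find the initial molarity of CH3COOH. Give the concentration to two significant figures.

C₀ = 6.6 × 10^-3 M

[H+] = 10^(-3.50) = 3.16 × 10^-4 M = x
Ka = 10^(−4.80) = 1.58 × 10^-5
Ka = x²/(C₀ − x) ⇒ C₀ = x + x²/Ka
C₀ = 3.16 × 10^-4 + (3.16 × 10^-4)²/(1.58 × 10^-5) = 6.64 × 10^-3 M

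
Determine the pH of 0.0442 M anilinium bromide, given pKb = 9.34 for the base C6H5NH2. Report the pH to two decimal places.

C6H5NH3+ is the conjugate acid of the weak base C6H5NH2.
Kb = 10^(−9.34) = 4.57 × 10^-10
Ka = Kw/Kb = 1.0×10^-14 / 4.57 × 10^-10 = 2.19 × 10^-5
Ka = [H+]²/(0.0442 − [H+]) = 2.19 × 10^-5
Neglecting [H+] in the denominator: [H+] = √(2.19 × 10^-5 × 0.0442) = 9.84 × 10^-4 M
Check: 2.2% ionized — well under 5%, approximation valid.
pH = −log[H+] = −log(9.84 × 10^-4) = 3.01

pH = 3.01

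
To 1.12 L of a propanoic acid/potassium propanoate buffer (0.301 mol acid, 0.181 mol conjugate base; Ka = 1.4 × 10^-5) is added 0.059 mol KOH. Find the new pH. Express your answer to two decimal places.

pH = 4.85

OH- converts CH3CH2COOH to CH3CH2COO-: CH3CH2COOH → 0.242 mol, CH3CH2COO- → 0.24 mol.
pKa = −log(1.4 × 10^-5) = 4.854
pH = pKa + log([A⁻]/[HA]) = 4.854 + log(0.24/0.242) = 4.854 -0.004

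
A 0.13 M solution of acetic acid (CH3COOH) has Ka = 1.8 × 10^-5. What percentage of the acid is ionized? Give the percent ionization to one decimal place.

CH3COOH ⇌ CH3COO- + H+; let x = [H+] at equilibrium.
x ≈ √(Ka·C₀) = √(1.8 × 10^-5 × 0.13) = 1.53 × 10^-3 M
Fraction ionized = 1.53 × 10^-3 / 0.13 = 0.0118 → 1.2%

1.2%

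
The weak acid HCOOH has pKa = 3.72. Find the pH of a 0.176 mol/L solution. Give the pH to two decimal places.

HCOOH ⇌ HCOO- + H+
Ka = 10^(−3.72) = 1.91 × 10^-4
Ka = x²/(0.176 − x) = 1.91 × 10^-4
Assume x ≪ 0.176: x ≈ √(1.91 × 10^-4 × 0.176) = 5.80 × 10^-3 M
(x/C₀ = 3.3% < 5%, so the approximation holds.)
pH = −log[H+] = −log(5.80 × 10^-3) = 2.24

pH = 2.24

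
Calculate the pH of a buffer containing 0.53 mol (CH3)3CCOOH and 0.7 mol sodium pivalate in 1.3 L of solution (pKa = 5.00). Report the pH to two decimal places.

pH = 5.12

Henderson–Hasselbalch: pH = pKa + log([(CH3)3CCOO-]/[(CH3)3CCOOH]) = 5.00 + log(0.7/0.53)
pH = 5.00 + (+0.121) = 5.12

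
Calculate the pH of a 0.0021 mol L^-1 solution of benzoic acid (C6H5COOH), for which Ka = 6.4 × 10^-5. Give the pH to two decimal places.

pH = 3.47

C6H5COOH ⇌ C6H5COO- + H+
Ka = x²/(0.0021 − x) = 6.4 × 10^-5
Here C₀/Ka ≈ 32.8, so the small-x approximation fails. Use the quadratic:
x = (−Ka + √(Ka² + 4·Ka·C₀))/2 = 3.36 × 10^-4 M
pH = −log(3.36 × 10^-4) = 3.47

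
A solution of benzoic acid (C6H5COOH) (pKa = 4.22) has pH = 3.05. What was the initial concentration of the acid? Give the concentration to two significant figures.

[H+] = 10^(-3.05) = 8.91 × 10^-4 M = x
Ka = 10^(−4.22) = 6.03 × 10^-5
Ka = x²/(C₀ − x) ⇒ C₀ = x + x²/Ka
C₀ = 8.91 × 10^-4 + (8.91 × 10^-4)²/(6.03 × 10^-5) = 1.41 × 10^-2 M

C₀ = 1.4 × 10^-2 M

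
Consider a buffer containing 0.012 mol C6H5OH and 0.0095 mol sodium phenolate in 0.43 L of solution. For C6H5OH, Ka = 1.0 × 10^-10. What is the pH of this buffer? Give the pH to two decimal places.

pKa = −log(1.0 × 10^-10) = 10.000
pH = pKa + log([A⁻]/[HA]) = 10.000 + log(0.0095/0.012)
pH = 10.000 + (-0.101) = 9.90

pH = 9.90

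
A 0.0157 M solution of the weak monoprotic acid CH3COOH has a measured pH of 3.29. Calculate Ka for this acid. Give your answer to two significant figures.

[H+] = 10^(-3.29) = 5.13 × 10^-4 M
At equilibrium [HA] = 0.0157 − 5.13 × 10^-4 = 1.52 × 10^-2 M
Ka = [H+][A-]/[HA] = (5.13 × 10^-4)² / 1.52 × 10^-2 = 1.7 × 10^-5

Ka = 1.7 × 10^-5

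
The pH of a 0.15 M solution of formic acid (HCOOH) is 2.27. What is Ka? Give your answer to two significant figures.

[H+] = 10^(-2.27) = 5.37 × 10^-3 M
At equilibrium [HA] = 0.15 − 5.37 × 10^-3 = 1.45 × 10^-1 M
Ka = [H+][A-]/[HA] = (5.37 × 10^-3)² / 1.45 × 10^-1 = 2.0 × 10^-4

Ka = 2.0 × 10^-4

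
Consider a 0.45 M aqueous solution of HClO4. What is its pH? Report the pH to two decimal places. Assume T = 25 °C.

pH = 0.35

HClO4 is a strong acid and dissociates completely, so [H+] = 0.45 M.
pH = -log(0.45) = 0.35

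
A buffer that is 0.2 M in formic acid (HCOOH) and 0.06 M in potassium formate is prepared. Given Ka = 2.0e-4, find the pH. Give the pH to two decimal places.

pH = 3.18

pKa = −log(2.0 × 10^-4) = 3.699
pH = pKa + log([A⁻]/[HA]) = 3.699 + log(0.06/0.2)
pH = 3.699 + (-0.523) = 3.18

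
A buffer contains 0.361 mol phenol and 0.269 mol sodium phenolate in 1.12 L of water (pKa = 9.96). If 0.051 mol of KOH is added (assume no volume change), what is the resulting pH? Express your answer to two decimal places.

pH = 9.97

OH- converts C6H5OH to C6H5O-: C6H5OH → 0.31 mol, C6H5O- → 0.32 mol.
Henderson–Hasselbalch with mole ratio 0.32/0.31: pH = 9.96 + (+0.014)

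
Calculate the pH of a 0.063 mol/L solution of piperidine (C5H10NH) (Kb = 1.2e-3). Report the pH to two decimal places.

pH = 11.91

C5H10NH + H2O ⇌ C5H10NH2+ + OH-
Kb = [OH-]²/(0.063 − [OH-]) = 1.2 × 10^-3
[OH-] is not negligible relative to C₀; solve [OH-]² + 0.0012·[OH-] − 7.56e-05 = 0.
[OH-] = [−0.0012 + √(0.0012² + 0.000302)]/2 = 8.12 × 10^-3 M
pOH = 2.09, so pH = 14.00 − pOH = 11.91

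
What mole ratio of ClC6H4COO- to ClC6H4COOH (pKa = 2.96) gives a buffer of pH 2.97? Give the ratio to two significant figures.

ratio = 1.0

pH = pKa + log(r) ⇒ log(r) = 2.97 − 2.96 = +0.01
r = [ClC6H4COO-]/[ClC6H4COOH] = 10^(+0.01) = 1.02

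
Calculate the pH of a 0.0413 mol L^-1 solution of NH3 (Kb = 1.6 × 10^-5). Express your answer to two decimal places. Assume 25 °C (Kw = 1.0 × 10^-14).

pH = 10.91

NH3 + H2O ⇌ NH4+ + OH-
From the ICE table, Kb = [OH-]²/(0.0413 − [OH-]) = 1.6 × 10^-5.
Neglecting [OH-] in the denominator: [OH-] = √(1.6 × 10^-5 × 0.0413) = 8.13 × 10^-4 M
Check: 2% ionized — well under 5%, approximation valid.
pOH = −log(8.13 × 10^-4) = 3.09; pH = 14.00 − 3.09 = 10.91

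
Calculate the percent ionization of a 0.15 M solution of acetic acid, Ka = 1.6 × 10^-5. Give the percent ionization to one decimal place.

1.0%

CH3COOH ⇌ CH3COO- + H+; let x = [H+] at equilibrium.
x ≈ √(Ka·C₀) = √(1.6 × 10^-5 × 0.15) = 1.55 × 10^-3 M
Fraction ionized = 1.55 × 10^-3 / 0.15 = 0.0103 → 1.0%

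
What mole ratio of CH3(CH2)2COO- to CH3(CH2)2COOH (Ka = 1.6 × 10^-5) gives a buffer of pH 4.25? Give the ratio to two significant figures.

ratio = 0.28

pKa = -log(1.6 × 10^-5) = 4.796
pH = pKa + log(r) ⇒ log(r) = 4.25 − 4.796 = -0.546
r = [CH3(CH2)2COO-]/[CH3(CH2)2COOH] = 10^(-0.546) = 0.284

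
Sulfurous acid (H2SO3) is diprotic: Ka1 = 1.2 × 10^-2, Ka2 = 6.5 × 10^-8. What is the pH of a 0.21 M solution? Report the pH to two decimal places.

pH = 1.35

Since Ka1 ≫ Ka2, the first ionization dominates [H+].
Ka1 = x²/(0.21 − x) = 1.2 × 10^-2
Solving the quadratic: x = (−Ka1 + √(Ka1² + 4·Ka1·C₀))/2 = 4.46 × 10^-2 M
pH = −log(4.46 × 10^-2) = 1.35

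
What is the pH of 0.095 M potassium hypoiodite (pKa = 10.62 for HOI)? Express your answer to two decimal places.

pH = 11.78

OI- is the conjugate base of the weak acid HOI.
Ka = 10^(−10.62) = 2.40 × 10^-11
Kb = Kw/Ka = 1.0×10^-14 / 2.40 × 10^-11 = 4.17 × 10^-4
Let x = [OH-] at equilibrium. Kb = x²/(0.095 − x).
x is not negligible relative to C₀; solve x² + 0.000417·x − 3.96e-05 = 0.
x = [−0.000417 + √(0.000417² + 0.000158)]/2 = 6.09 × 10^-3 M
pOH = 2.22, so pH = 14.00 − pOH = 11.78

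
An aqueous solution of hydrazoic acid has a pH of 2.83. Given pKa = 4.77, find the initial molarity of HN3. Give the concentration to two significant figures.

C₀ = 1.3 × 10^-1 M

[H+] = 10^(-2.83) = 1.48 × 10^-3 M = x
Ka = 10^(−4.77) = 1.70 × 10^-5
Ka = x²/(C₀ − x) ⇒ C₀ = x + x²/Ka
C₀ = 1.48 × 10^-3 + (1.48 × 10^-3)²/(1.70 × 10^-5) = 1.30 × 10^-1 M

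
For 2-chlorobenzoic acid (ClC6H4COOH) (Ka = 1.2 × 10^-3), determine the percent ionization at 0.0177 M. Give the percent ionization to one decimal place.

ClC6H4COOH ⇌ ClC6H4COO- + H+; let x = [H+] at equilibrium.
Ka = x²/(C₀ − x); solving the quadratic gives x = 4.05 × 10^-3 M.
Fraction ionized = 4.05 × 10^-3 / 0.0177 = 0.2288 → 22.9%

22.9%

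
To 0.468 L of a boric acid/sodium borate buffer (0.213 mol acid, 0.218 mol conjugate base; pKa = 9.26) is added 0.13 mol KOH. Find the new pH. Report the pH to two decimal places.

pH = 9.88

After neutralization: n(B(OH)3) = 0.083 mol, n(B(OH)4-) = 0.348 mol.
pH = pKa + log(n_B(OH)4-/n_B(OH)3) = 9.26 + log(0.348/0.083) = 9.26 + (+0.623)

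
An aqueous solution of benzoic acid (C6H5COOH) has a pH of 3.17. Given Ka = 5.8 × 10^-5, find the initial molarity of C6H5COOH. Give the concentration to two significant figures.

[H+] = 10^(-3.17) = 6.76 × 10^-4 M = x
Ka = x²/(C₀ − x) ⇒ C₀ = x + x²/Ka
C₀ = 6.76 × 10^-4 + (6.76 × 10^-4)²/(5.8 × 10^-5) = 8.55 × 10^-3 M

C₀ = 8.6 × 10^-3 M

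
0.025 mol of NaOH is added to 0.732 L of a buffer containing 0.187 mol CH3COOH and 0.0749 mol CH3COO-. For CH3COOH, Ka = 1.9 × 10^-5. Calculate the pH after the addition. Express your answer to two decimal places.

After neutralization: n(CH3COOH) = 0.162 mol, n(CH3COO-) = 0.0999 mol.
pKa = −log(1.9 × 10^-5) = 4.721
Henderson–Hasselbalch with mole ratio 0.0999/0.162: pH = 4.721 + (-0.210)

pH = 4.51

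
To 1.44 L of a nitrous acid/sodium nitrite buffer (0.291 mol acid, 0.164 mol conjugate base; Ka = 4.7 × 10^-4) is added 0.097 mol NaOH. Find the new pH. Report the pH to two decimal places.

OH- converts HNO2 to NO2-: HNO2 → 0.194 mol, NO2- → 0.261 mol.
pKa = −log(4.7 × 10^-4) = 3.328
Henderson–Hasselbalch with mole ratio 0.261/0.194: pH = 3.328 + (+0.129)

pH = 3.46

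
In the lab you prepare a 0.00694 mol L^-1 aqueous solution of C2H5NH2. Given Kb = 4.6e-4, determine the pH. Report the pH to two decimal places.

C2H5NH2 + H2O ⇌ C2H5NH3+ + OH-
From the ICE table, Kb = x²/(0.00694 − x) = 4.6 × 10^-4.
The 5% rule fails; solving x² + Kb·x − Kb·C₀ = 0 exactly:
x = (−Kb + √(Kb² + 4·Kb·C₀))/2 = 1.57 × 10^-3 M
pOH = 2.80, so pH = 14.00 − pOH = 11.20

pH = 11.20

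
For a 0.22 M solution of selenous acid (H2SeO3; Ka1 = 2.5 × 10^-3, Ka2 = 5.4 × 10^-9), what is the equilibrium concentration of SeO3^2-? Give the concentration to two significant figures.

5.4 × 10^-9 M

First ionization gives [H+] ≈ [HSeO3-] = 2.22 × 10^-2 M.
Second step: Ka2 = [H+][SeO3^2-]/[HSeO3-] ≈ [SeO3^2-] (since [H+] ≈ [HSeO3-]).
So [SeO3^2-] ≈ Ka2.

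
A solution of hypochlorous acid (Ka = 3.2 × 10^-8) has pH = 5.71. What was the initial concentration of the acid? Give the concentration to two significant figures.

C₀ = 1.2 × 10^-4 M

[H+] = 10^(-5.71) = 1.95 × 10^-6 M = x
Ka = x²/(C₀ − x) ⇒ C₀ = x + x²/Ka
C₀ = 1.95 × 10^-6 + (1.95 × 10^-6)²/(3.2 × 10^-8) = 1.21 × 10^-4 M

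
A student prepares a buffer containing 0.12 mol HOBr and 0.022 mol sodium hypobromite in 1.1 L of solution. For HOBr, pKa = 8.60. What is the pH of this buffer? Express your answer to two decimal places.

pH = 7.86

pH = pKa + log([A⁻]/[HA]) = 8.60 + log(0.022/0.12)
pH = 8.60 + (-0.737) = 7.86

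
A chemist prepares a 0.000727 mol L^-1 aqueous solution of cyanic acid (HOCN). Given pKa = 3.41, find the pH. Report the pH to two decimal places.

HOCN ⇌ OCN- + H+
Ka = 10^(−3.41) = 3.89 × 10^-4
From the ICE table, Ka = [H+]²/(0.000727 − [H+]) = 3.89 × 10^-4.
The 5% rule fails; solving [H+]² + Ka·[H+] − Ka·C₀ = 0 exactly:
[H+] = [−0.000389 + √(0.000389² + 1.13e-06)]/2 = 3.72 × 10^-4 M
pH = −log(3.72 × 10^-4) = 3.43

pH = 3.43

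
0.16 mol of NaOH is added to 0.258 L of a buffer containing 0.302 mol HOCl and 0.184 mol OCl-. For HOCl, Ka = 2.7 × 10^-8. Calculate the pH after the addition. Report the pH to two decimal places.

pH = 7.95

After neutralization: n(HOCl) = 0.142 mol, n(OCl-) = 0.344 mol.
pKa = −log(2.7 × 10^-8) = 7.569
pH = pKa + log(n_OCl-/n_HOCl) = 7.569 + log(0.344/0.142) = 7.569 + (+0.384)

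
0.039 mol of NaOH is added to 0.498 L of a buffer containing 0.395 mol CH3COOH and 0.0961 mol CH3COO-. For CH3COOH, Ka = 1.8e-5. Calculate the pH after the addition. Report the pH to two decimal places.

After neutralization: n(CH3COOH) = 0.356 mol, n(CH3COO-) = 0.135 mol.
pKa = −log(1.8 × 10^-5) = 4.745
Henderson–Hasselbalch with mole ratio 0.135/0.356: pH = 4.745 + (-0.421)

pH = 4.32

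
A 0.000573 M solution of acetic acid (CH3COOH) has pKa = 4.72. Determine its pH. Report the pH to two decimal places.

CH3COOH ⇌ CH3COO- + H+
Ka = 10^(−4.72) = 1.91 × 10^-5
From the ICE table, Ka = [H+]²/(0.000573 − [H+]) = 1.91 × 10^-5.
[H+] is not negligible relative to C₀; solve [H+]² + 1.91e-05·[H+] − 1.09e-08 = 0.
[H+] = [−1.91e-05 + √(1.91e-05² + 4.38e-08)]/2 = 9.55 × 10^-5 M
pH = −log[H+] = −log(9.55 × 10^-5) = 4.02

pH = 4.02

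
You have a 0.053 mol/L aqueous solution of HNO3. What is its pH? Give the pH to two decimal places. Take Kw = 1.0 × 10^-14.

pH = 1.28

HNO3 is a strong acid and dissociates completely, so [H+] = 0.053 M.
pH = -log(0.053) = 1.28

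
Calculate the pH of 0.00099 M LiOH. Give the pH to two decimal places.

LiOH is a strong base; [OH-] = 0.00099 M.
pOH = -log(0.00099) = 3.00
pH = 14.00 - 3.00 = 11.00

pH = 11.00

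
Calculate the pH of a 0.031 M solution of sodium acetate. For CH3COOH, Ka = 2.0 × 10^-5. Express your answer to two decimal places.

pH = 8.60

CH3COO- is the conjugate base of the weak acid CH3COOH.
Kb = Kw/Ka = 1.0×10^-14 / 2.0 × 10^-5 = 5.00 × 10^-10
Let x = [OH-] at equilibrium. Kb = x²/(0.031 − x).
Since Kb ≪ C₀, x ≈ √(Kb·C₀) = 3.94 × 10^-6 M.
Check: 0.013% ionized — well under 5%, approximation valid.
pOH = −log(3.94 × 10^-6) = 5.40; pH = 14.00 − 5.40 = 8.60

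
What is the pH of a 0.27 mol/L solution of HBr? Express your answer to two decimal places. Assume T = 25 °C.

HBr is a strong acid and dissociates completely, so [H+] = 0.27 M.
pH = -log(0.27) = 0.57

pH = 0.57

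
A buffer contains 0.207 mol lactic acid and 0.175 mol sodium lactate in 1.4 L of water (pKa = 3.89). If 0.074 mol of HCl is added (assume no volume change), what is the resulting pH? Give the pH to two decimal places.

pH = 3.45

After neutralization: n(CH3CH(OH)COOH) = 0.281 mol, n(CH3CH(OH)COO-) = 0.101 mol.
Henderson–Hasselbalch with mole ratio 0.101/0.281: pH = 3.89 + (-0.444)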